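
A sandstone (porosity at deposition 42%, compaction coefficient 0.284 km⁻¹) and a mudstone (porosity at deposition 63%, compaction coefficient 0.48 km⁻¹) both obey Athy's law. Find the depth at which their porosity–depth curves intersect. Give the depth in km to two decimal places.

Set φ₀ₐ e^(−βₐZ) = φ₀ᵦ e^(−βᵦZ) ⇒ ln(φ₀ₐ/φ₀ᵦ) = (βₐ − βᵦ)·Z
Z = ln(0.42/0.63) / (0.284 − 0.48) = -0.4055 / -0.196 = 2.069 km

2.07 km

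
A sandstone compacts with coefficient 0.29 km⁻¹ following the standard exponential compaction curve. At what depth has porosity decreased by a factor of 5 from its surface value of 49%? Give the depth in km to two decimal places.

5.55 km

φ/φ₀ = 1/5 ⇒ exp(−c·z) = 1/5 ⇒ z = ln(5) / c
z = 1.6094 / 0.29 = 5.550 km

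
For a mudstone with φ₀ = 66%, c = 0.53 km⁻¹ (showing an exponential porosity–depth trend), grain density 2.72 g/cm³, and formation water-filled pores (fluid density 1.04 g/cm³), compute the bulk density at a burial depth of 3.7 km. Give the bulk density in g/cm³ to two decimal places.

2.56 g/cm³

Porosity at depth: φ = 0.66·exp(−0.53×3.7) = 0.66×0.1407 = 0.0929
Bulk density: ρ_b = (1−φ)ρ_g + φ·ρ_f = 0.9071×2.72 + 0.0929×1.04
       = 2.467 + 0.097 = 2.564 g/cm³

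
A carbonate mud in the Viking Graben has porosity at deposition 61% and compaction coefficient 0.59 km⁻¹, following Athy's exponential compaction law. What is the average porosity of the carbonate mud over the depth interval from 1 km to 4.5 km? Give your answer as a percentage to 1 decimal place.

⟨phi⟩ = (1/(d₂−d₁)) ∫ phi₀ e^(−cd) dd = phi₀·(e^(−c·d₁) − e^(−c·d₂)) / (c·(d₂−d₁))
e^(−0.59×1) = 0.5543; e^(−0.59×4.5) = 0.0703
⟨phi⟩ = 0.61 × (0.5543 − 0.0703) / (0.59 × 3.5) = 0.61 × 0.2344 = 0.1430

14.3%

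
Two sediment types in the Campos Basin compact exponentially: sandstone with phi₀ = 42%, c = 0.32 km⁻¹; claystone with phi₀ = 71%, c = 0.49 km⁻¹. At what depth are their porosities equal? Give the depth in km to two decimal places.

3.09 km

Set phi₀ₐ e^(−cₐZ) = phi₀ᵦ e^(−cᵦZ) ⇒ ln(phi₀ₐ/phi₀ᵦ) = (cₐ − cᵦ)·Z
Z = ln(0.42/0.71) / (0.32 − 0.49) = -0.5250 / -0.17 = 3.088 km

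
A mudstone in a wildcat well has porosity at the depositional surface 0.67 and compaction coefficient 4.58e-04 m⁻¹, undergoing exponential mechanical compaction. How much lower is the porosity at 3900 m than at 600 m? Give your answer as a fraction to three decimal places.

Working in km (1 km = 1000 m; k in km⁻¹ = k in m⁻¹ × 1000):
phi(0.6) = 0.67·e^(−0.458×0.6) = 0.5090
phi(3.9) = 0.67·e^(−0.458×3.9) = 0.1123
Δphi = 0.5090 − 0.1123 = 0.3967

0.397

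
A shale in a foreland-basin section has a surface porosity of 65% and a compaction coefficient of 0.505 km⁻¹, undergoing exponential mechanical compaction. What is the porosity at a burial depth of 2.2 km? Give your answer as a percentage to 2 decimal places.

21.40%

φ = φ₀·exp(−β·z) = 0.65 × exp(−0.505 × 2.2) = 0.65 × exp(−1.111)
  = 0.65 × 0.3292 = 0.2140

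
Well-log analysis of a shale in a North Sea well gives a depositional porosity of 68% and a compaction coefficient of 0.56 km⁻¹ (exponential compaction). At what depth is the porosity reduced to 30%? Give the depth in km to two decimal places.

Invert Athy's law: z = ln(φ₀/φ) / c
z = ln(0.68/0.3) / 0.56 = ln(2.267) / 0.56 = 0.8183 / 0.56 = 1.461 km

1.46 km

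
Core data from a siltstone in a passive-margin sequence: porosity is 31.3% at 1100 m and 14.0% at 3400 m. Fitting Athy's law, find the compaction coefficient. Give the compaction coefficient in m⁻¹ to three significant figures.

Working in km (1 km = 1000 m; β in km⁻¹ = β in m⁻¹ × 1000):
Athy: φ(d) = φ₀ e^(−βd) ⇒ φ₁/φ₂ = e^{β(d₂−d₁)} ⇒ β = ln(φ₁/φ₂)/(d₂−d₁)
β = ln(0.313/0.14) / (3.4 − 1.1) = ln(2.236) / 2.3 = 0.8046 / 2.3 = 0.3498 km⁻¹

0.000350 m⁻¹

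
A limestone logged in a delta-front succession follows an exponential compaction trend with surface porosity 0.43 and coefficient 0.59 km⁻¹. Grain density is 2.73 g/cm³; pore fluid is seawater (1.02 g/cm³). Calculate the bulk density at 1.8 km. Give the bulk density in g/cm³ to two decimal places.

2.48 g/cm³

Porosity at depth: n = 0.43·exp(−0.59×1.8) = 0.43×0.3458 = 0.1487
Bulk density: ρ_b = (1−n)ρ_g + n·ρ_f = 0.8513×2.73 + 0.1487×1.02
       = 2.324 + 0.152 = 2.476 g/cm³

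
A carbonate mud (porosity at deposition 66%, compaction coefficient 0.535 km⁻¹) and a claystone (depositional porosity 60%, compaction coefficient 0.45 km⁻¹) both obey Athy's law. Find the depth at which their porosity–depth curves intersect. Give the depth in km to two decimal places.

1.12 km

Set φ₀ₐ e^(−βₐz) = φ₀ᵦ e^(−βᵦz) ⇒ ln(φ₀ₐ/φ₀ᵦ) = (βₐ − βᵦ)·z
z = ln(0.66/0.6) / (0.535 − 0.45) = 0.0953 / 0.085 = 1.121 km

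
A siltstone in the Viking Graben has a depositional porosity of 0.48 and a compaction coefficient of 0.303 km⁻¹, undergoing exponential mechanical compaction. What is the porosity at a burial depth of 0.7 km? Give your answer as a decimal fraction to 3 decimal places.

n = n₀·exp(−k·Z) = 0.48 × exp(−0.303 × 0.7) = 0.48 × exp(−0.2121)
  = 0.48 × 0.8089 = 0.3883

0.388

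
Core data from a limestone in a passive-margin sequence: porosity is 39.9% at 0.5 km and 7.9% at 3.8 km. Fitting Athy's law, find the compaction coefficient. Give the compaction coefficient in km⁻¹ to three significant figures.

0.491 km⁻¹

Athy: phi(z) = phi₀ e^(−cz) ⇒ phi₁/phi₂ = e^{c(z₂−z₁)} ⇒ c = ln(phi₁/phi₂)/(z₂−z₁)
c = ln(0.399/0.079) / (3.8 − 0.5) = ln(5.051) / 3.3 = 1.6195 / 3.3 = 0.4908 km⁻¹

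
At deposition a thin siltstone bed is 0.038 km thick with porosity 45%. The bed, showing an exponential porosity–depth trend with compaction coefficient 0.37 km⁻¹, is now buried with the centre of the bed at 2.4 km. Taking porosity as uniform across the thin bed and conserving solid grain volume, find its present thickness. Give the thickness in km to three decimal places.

0.026 km

Porosity at 2.4 km: phi = 0.45·exp(−0.37×2.4) = 0.1852
Solid-volume conservation: h(1−phi) = h₀(1−phi₀) ⇒ h = h₀·(1−phi₀)/(1−phi)
h = 0.038 × (1 − 0.45)/(1 − 0.1852) = 0.038 × 0.6750 = 0.0256 km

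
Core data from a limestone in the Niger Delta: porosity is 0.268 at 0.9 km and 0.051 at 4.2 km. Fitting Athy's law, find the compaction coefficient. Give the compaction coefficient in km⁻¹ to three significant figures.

0.503 km⁻¹

Athy: phi(d) = phi₀ e^(−cd) ⇒ phi₁/phi₂ = e^{c(d₂−d₁)} ⇒ c = ln(phi₁/phi₂)/(d₂−d₁)
c = ln(0.268/0.051) / (4.2 − 0.9) = ln(5.255) / 3.3 = 1.6592 / 3.3 = 0.5028 km⁻¹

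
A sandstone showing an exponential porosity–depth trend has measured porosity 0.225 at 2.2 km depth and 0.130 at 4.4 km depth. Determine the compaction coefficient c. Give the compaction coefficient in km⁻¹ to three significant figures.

Athy: φ(z) = φ₀ e^(−cz) ⇒ φ₁/φ₂ = e^{c(z₂−z₁)} ⇒ c = ln(φ₁/φ₂)/(z₂−z₁)
c = ln(0.225/0.13) / (4.4 − 2.2) = ln(1.731) / 2.2 = 0.5486 / 2.2 = 0.2493 km⁻¹

0.249 km⁻¹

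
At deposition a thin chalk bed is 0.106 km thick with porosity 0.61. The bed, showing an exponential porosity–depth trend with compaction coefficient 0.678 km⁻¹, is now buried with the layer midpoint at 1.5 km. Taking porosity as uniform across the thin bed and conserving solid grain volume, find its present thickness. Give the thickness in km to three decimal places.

0.053 km

Porosity at 1.5 km: phi = 0.61·exp(−0.678×1.5) = 0.2206
Solid-volume conservation: h(1−phi) = h₀(1−phi₀) ⇒ h = h₀·(1−phi₀)/(1−phi)
h = 0.106 × (1 − 0.61)/(1 − 0.2206) = 0.106 × 0.5004 = 0.0530 km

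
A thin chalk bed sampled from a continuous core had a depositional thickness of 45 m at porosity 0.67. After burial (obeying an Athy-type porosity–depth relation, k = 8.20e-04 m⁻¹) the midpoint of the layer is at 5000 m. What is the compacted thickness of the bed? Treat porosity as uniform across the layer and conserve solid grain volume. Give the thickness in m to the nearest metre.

Working in km (1 km = 1000 m; k in km⁻¹ = k in m⁻¹ × 1000):
Porosity at 5 km: φ = 0.67·exp(−0.82×5) = 0.0111
Solid-volume conservation: h(1−φ) = h₀(1−φ₀) ⇒ h = h₀·(1−φ₀)/(1−φ)
h = 0.045 × (1 − 0.67)/(1 − 0.0111) = 0.045 × 0.3337 = 0.0150 km

15 m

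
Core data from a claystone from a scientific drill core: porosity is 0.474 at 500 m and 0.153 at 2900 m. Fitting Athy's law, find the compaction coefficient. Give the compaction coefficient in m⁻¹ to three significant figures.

Working in km (1 km = 1000 m; c in km⁻¹ = c in m⁻¹ × 1000):
Athy: φ(z) = φ₀ e^(−cz) ⇒ φ₁/φ₂ = e^{c(z₂−z₁)} ⇒ c = ln(φ₁/φ₂)/(z₂−z₁)
c = ln(0.474/0.153) / (2.9 − 0.5) = ln(3.098) / 2.4 = 1.1308 / 2.4 = 0.4712 km⁻¹

0.000471 m⁻¹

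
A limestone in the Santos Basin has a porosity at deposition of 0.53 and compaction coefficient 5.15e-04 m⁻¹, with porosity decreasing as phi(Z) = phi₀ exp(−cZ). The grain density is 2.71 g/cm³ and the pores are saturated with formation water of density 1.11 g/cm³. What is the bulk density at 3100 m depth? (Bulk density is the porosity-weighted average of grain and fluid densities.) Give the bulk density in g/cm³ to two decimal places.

Working in km (1 km = 1000 m; c in km⁻¹ = c in m⁻¹ × 1000):
Porosity at depth: phi = 0.53·exp(−0.515×3.1) = 0.53×0.2026 = 0.1074
Bulk density: ρ_b = (1−phi)ρ_g + phi·ρ_f = 0.8926×2.71 + 0.1074×1.11
       = 2.419 + 0.119 = 2.538 g/cm³

2.54 g/cm³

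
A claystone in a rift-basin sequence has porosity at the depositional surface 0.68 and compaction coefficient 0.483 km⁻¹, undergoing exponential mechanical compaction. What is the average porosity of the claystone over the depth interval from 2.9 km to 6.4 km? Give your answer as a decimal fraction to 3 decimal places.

⟨n⟩ = (1/(d₂−d₁)) ∫ n₀ e^(−cd) dd = n₀·(e^(−c·d₁) − e^(−c·d₂)) / (c·(d₂−d₁))
e^(−0.483×2.9) = 0.2464; e^(−0.483×6.4) = 0.0454
⟨n⟩ = 0.68 × (0.2464 − 0.0454) / (0.483 × 3.5) = 0.68 × 0.1189 = 0.0808

0.081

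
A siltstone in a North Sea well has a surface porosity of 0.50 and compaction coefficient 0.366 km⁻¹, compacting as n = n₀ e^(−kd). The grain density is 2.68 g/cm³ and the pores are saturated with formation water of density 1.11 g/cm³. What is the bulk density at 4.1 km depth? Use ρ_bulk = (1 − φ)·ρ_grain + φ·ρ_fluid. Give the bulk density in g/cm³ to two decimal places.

2.50 g/cm³

Porosity at depth: n = 0.5·exp(−0.366×4.1) = 0.5×0.2230 = 0.1115
Bulk density: ρ_b = (1−n)ρ_g + n·ρ_f = 0.8885×2.68 + 0.1115×1.11
       = 2.381 + 0.124 = 2.505 g/cm³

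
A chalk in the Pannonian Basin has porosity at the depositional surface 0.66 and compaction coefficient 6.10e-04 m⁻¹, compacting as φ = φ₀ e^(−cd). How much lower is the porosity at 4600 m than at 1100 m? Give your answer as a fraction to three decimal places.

Working in km (1 km = 1000 m; c in km⁻¹ = c in m⁻¹ × 1000):
φ(1.1) = 0.66·e^(−0.61×1.1) = 0.3374
φ(4.6) = 0.66·e^(−0.61×4.6) = 0.0399
Δφ = 0.3374 − 0.0399 = 0.2975

0.297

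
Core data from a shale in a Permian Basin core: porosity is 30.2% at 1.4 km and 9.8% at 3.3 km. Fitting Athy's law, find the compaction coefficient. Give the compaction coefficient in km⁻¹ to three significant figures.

0.592 km⁻¹

Athy: φ(z) = φ₀ e^(−βz) ⇒ φ₁/φ₂ = e^{β(z₂−z₁)} ⇒ β = ln(φ₁/φ₂)/(z₂−z₁)
β = ln(0.302/0.098) / (3.3 − 1.4) = ln(3.082) / 1.9 = 1.1255 / 1.9 = 0.5923 km⁻¹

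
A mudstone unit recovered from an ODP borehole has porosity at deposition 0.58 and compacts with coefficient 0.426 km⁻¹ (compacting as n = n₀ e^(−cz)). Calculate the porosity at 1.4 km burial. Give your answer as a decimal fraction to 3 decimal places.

n = n₀·exp(−c·z) = 0.58 × exp(−0.426 × 1.4) = 0.58 × exp(−0.5964)
  = 0.58 × 0.5508 = 0.3195

0.319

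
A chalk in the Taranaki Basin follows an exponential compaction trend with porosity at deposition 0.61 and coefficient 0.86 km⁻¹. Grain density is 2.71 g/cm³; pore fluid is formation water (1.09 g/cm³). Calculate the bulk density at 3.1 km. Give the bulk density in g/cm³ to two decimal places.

Porosity at depth: φ = 0.61·exp(−0.86×3.1) = 0.61×0.0695 = 0.0424
Bulk density: ρ_b = (1−φ)ρ_g + φ·ρ_f = 0.9576×2.71 + 0.0424×1.09
       = 2.595 + 0.046 = 2.641 g/cm³

2.64 g/cm³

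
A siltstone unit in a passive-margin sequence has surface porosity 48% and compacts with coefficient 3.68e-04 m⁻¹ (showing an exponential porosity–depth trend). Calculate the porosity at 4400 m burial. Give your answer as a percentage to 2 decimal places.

9.51%

Working in km (1 km = 1000 m; c in km⁻¹ = c in m⁻¹ × 1000):
phi = phi₀·exp(−c·Z) = 0.48 × exp(−0.368 × 4.4) = 0.48 × exp(−1.619)
  = 0.48 × 0.1981 = 0.0951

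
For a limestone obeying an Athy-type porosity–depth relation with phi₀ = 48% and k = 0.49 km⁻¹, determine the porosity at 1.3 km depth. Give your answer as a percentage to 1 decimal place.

phi = phi₀·exp(−k·Z) = 0.48 × exp(−0.49 × 1.3) = 0.48 × exp(−0.637)
  = 0.48 × 0.5289 = 0.2539

25.4%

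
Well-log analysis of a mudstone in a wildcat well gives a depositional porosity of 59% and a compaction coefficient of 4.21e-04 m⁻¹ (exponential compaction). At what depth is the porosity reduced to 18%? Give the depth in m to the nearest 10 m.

Working in km (1 km = 1000 m; β in km⁻¹ = β in m⁻¹ × 1000):
Invert Athy's law: z = ln(φ₀/φ) / β
z = ln(0.59/0.18) / 0.421 = ln(3.278) / 0.421 = 1.1872 / 0.421 = 2.820 km

2820 m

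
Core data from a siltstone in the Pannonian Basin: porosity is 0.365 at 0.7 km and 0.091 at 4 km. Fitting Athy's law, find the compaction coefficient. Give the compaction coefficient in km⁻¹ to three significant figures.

0.421 km⁻¹

Athy: n(d) = n₀ e^(−kd) ⇒ n₁/n₂ = e^{k(d₂−d₁)} ⇒ k = ln(n₁/n₂)/(d₂−d₁)
k = ln(0.365/0.091) / (4 − 0.7) = ln(4.011) / 3.3 = 1.3890 / 3.3 = 0.4209 km⁻¹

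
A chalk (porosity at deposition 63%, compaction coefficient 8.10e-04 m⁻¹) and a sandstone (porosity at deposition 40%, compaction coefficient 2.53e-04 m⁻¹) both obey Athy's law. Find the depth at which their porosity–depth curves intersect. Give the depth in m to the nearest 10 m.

Working in km (1 km = 1000 m; c in km⁻¹ = c in m⁻¹ × 1000):
Set phi₀ₐ e^(−cₐz) = phi₀ᵦ e^(−cᵦz) ⇒ ln(phi₀ₐ/phi₀ᵦ) = (cₐ − cᵦ)·z
z = ln(0.63/0.4) / (0.81 − 0.253) = 0.4543 / 0.557 = 0.816 km

820 m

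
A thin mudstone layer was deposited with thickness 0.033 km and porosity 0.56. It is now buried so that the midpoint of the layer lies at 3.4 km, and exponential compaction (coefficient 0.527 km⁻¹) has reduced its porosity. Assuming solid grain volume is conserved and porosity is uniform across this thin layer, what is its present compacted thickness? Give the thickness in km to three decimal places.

Porosity at 3.4 km: φ = 0.56·exp(−0.527×3.4) = 0.0933
Solid-volume conservation: h(1−φ) = h₀(1−φ₀) ⇒ h = h₀·(1−φ₀)/(1−φ)
h = 0.033 × (1 − 0.56)/(1 − 0.0933) = 0.033 × 0.4853 = 0.0160 km

0.016 km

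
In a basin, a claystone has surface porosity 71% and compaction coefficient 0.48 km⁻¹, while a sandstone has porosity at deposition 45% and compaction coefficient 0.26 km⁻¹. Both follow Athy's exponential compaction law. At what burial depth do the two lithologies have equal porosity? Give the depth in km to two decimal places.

2.07 km

Set phi₀ₐ e^(−βₐd) = phi₀ᵦ e^(−βᵦd) ⇒ ln(phi₀ₐ/phi₀ᵦ) = (βₐ − βᵦ)·d
d = ln(0.71/0.45) / (0.48 − 0.26) = 0.4560 / 0.22 = 2.073 km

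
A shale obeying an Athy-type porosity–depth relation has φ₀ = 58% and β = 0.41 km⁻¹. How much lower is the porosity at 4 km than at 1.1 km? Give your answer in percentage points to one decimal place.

25.7 percentage points

φ(1.1) = 0.58·e^(−0.41×1.1) = 0.3695
φ(4) = 0.58·e^(−0.41×4) = 0.1125
Δφ = 0.3695 − 0.1125 = 0.2569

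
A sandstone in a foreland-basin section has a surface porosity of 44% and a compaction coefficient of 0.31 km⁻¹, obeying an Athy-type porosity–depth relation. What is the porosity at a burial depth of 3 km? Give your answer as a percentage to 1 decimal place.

17.4%

n = n₀·exp(−c·z) = 0.44 × exp(−0.31 × 3) = 0.44 × exp(−0.93)
  = 0.44 × 0.3946 = 0.1736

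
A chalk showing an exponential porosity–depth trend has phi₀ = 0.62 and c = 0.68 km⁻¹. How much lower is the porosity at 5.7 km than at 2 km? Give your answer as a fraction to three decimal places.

phi(2) = 0.62·e^(−0.68×2) = 0.1591
phi(5.7) = 0.62·e^(−0.68×5.7) = 0.0129
Δphi = 0.1591 − 0.0129 = 0.1463

0.146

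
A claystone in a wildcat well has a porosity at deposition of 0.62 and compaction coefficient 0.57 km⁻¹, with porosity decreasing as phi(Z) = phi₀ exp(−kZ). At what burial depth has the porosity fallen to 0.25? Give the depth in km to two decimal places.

1.59 km

Invert Athy's law: Z = ln(phi₀/phi) / k
Z = ln(0.62/0.25) / 0.57 = ln(2.48) / 0.57 = 0.9083 / 0.57 = 1.593 km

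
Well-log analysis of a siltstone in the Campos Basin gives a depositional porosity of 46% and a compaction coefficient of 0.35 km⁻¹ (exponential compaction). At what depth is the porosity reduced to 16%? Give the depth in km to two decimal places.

Invert Athy's law: Z = ln(φ₀/φ) / β
Z = ln(0.46/0.16) / 0.35 = ln(2.875) / 0.35 = 1.0561 / 0.35 = 3.017 km

3.02 km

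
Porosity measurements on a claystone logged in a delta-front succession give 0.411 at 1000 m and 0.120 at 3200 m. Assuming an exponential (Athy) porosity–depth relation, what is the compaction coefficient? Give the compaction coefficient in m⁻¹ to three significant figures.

0.000560 m⁻¹

Working in km (1 km = 1000 m; c in km⁻¹ = c in m⁻¹ × 1000):
Athy: phi(d) = phi₀ e^(−cd) ⇒ phi₁/phi₂ = e^{c(d₂−d₁)} ⇒ c = ln(phi₁/phi₂)/(d₂−d₁)
c = ln(0.411/0.12) / (3.2 − 1) = ln(3.425) / 2.2 = 1.2311 / 2.2 = 0.5596 km⁻¹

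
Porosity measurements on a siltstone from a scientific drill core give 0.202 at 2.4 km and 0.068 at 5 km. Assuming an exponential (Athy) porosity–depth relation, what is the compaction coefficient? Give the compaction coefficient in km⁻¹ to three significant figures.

Athy: n(Z) = n₀ e^(−βZ) ⇒ n₁/n₂ = e^{β(Z₂−Z₁)} ⇒ β = ln(n₁/n₂)/(Z₂−Z₁)
β = ln(0.202/0.068) / (5 − 2.4) = ln(2.971) / 2.6 = 1.0888 / 2.6 = 0.4188 km⁻¹

0.419 km⁻¹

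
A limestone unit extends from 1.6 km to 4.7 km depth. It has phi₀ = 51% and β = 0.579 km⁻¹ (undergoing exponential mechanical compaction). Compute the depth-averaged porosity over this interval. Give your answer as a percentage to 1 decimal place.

⟨phi⟩ = (1/(Z₂−Z₁)) ∫ phi₀ e^(−βZ) dZ = phi₀·(e^(−β·Z₁) − e^(−β·Z₂)) / (β·(Z₂−Z₁))
e^(−0.579×1.6) = 0.3960; e^(−0.579×4.7) = 0.0658
⟨phi⟩ = 0.51 × (0.3960 − 0.0658) / (0.579 × 3.1) = 0.51 × 0.1840 = 0.0938

9.4%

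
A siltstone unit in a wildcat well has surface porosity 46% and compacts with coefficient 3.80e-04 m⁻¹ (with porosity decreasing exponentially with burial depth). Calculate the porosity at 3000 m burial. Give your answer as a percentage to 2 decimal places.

14.71%

Working in km (1 km = 1000 m; β in km⁻¹ = β in m⁻¹ × 1000):
φ = φ₀·exp(−β·Z) = 0.46 × exp(−0.38 × 3) = 0.46 × exp(−1.14)
  = 0.46 × 0.3198 = 0.1471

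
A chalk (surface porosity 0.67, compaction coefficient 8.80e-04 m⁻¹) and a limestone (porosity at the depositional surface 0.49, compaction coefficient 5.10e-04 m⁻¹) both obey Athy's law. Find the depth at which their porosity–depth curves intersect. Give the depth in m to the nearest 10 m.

850 m

Working in km (1 km = 1000 m; β in km⁻¹ = β in m⁻¹ × 1000):
Set φ₀ₐ e^(−βₐz) = φ₀ᵦ e^(−βᵦz) ⇒ ln(φ₀ₐ/φ₀ᵦ) = (βₐ − βᵦ)·z
z = ln(0.67/0.49) / (0.88 − 0.51) = 0.3129 / 0.37 = 0.846 km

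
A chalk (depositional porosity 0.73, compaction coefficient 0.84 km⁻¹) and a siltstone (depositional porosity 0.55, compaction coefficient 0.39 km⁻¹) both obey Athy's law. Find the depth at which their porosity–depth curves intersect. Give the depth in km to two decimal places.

Set φ₀ₐ e^(−kₐZ) = φ₀ᵦ e^(−kᵦZ) ⇒ ln(φ₀ₐ/φ₀ᵦ) = (kₐ − kᵦ)·Z
Z = ln(0.73/0.55) / (0.84 − 0.39) = 0.2831 / 0.45 = 0.629 km

0.63 km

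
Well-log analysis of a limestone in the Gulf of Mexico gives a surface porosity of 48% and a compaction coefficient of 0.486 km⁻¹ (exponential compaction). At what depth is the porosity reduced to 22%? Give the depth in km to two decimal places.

1.61 km

Invert Athy's law: z = ln(phi₀/phi) / c
z = ln(0.48/0.22) / 0.486 = ln(2.182) / 0.486 = 0.7802 / 0.486 = 1.605 km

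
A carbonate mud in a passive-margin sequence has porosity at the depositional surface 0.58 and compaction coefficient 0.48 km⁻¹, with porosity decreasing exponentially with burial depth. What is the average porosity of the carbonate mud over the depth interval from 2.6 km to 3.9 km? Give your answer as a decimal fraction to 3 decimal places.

0.124

⟨n⟩ = (1/(d₂−d₁)) ∫ n₀ e^(−cd) dd = n₀·(e^(−c·d₁) − e^(−c·d₂)) / (c·(d₂−d₁))
e^(−0.48×2.6) = 0.2871; e^(−0.48×3.9) = 0.1538
⟨n⟩ = 0.58 × (0.2871 − 0.1538) / (0.48 × 1.3) = 0.58 × 0.2136 = 0.1239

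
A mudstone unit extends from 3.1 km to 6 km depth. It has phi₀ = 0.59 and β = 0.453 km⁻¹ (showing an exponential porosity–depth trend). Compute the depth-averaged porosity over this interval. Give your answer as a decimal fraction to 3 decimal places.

⟨phi⟩ = (1/(z₂−z₁)) ∫ phi₀ e^(−βz) dz = phi₀·(e^(−β·z₁) − e^(−β·z₂)) / (β·(z₂−z₁))
e^(−0.453×3.1) = 0.2455; e^(−0.453×6) = 0.0660
⟨phi⟩ = 0.59 × (0.2455 − 0.0660) / (0.453 × 2.9) = 0.59 × 0.1367 = 0.0806

0.081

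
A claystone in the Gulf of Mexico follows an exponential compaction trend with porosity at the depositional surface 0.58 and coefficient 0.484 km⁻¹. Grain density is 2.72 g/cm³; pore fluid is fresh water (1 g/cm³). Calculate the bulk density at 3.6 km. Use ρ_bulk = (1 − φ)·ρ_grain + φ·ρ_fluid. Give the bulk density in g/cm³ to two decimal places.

Porosity at depth: phi = 0.58·exp(−0.484×3.6) = 0.58×0.1751 = 0.1016
Bulk density: ρ_b = (1−phi)ρ_g + phi·ρ_f = 0.8984×2.72 + 0.1016×1
       = 2.444 + 0.102 = 2.545 g/cm³

2.55 g/cm³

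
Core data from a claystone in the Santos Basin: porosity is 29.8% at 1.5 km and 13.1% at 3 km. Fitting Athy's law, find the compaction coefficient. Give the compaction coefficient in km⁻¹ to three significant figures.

0.548 km⁻¹

Athy: n(z) = n₀ e^(−kz) ⇒ n₁/n₂ = e^{k(z₂−z₁)} ⇒ k = ln(n₁/n₂)/(z₂−z₁)
k = ln(0.298/0.131) / (3 − 1.5) = ln(2.275) / 1.5 = 0.8219 / 1.5 = 0.5479 km⁻¹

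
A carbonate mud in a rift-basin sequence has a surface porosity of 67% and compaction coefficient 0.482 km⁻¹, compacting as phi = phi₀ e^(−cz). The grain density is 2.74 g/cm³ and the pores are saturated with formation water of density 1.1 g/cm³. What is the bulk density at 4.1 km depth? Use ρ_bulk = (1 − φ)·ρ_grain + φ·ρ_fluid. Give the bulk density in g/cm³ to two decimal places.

2.59 g/cm³

Porosity at depth: phi = 0.67·exp(−0.482×4.1) = 0.67×0.1386 = 0.0929
Bulk density: ρ_b = (1−phi)ρ_g + phi·ρ_f = 0.9071×2.74 + 0.0929×1.1
       = 2.486 + 0.102 = 2.588 g/cm³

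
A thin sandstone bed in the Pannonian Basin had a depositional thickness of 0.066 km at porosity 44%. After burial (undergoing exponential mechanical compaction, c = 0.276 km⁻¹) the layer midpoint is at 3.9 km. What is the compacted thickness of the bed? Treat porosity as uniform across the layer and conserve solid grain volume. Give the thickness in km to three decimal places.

0.043 km

Porosity at 3.9 km: n = 0.44·exp(−0.276×3.9) = 0.1500
Solid-volume conservation: h(1−n) = h₀(1−n₀) ⇒ h = h₀·(1−n₀)/(1−n)
h = 0.066 × (1 − 0.44)/(1 − 0.1500) = 0.066 × 0.6588 = 0.0435 km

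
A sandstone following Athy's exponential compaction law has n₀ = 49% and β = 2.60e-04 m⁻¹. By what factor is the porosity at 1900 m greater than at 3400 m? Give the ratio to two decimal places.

1.48

Working in km (1 km = 1000 m; β in km⁻¹ = β in m⁻¹ × 1000):
n(Z₁)/n(Z₂) = e^(−β·Z₁)/e^(−β·Z₂) = e^{β(Z₂−Z₁)}
= exp(0.26 × 1.5) = exp(0.39) = 1.4770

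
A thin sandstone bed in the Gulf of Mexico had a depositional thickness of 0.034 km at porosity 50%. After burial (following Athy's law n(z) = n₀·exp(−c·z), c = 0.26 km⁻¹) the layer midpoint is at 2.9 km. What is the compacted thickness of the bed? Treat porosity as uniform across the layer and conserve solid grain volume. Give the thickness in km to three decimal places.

Porosity at 2.9 km: n = 0.5·exp(−0.26×2.9) = 0.2352
Solid-volume conservation: h(1−n) = h₀(1−n₀) ⇒ h = h₀·(1−n₀)/(1−n)
h = 0.034 × (1 − 0.5)/(1 − 0.2352) = 0.034 × 0.6538 = 0.0222 km

0.022 km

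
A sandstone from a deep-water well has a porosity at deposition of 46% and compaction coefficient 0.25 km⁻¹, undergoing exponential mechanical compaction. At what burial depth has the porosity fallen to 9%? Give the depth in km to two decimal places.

6.53 km

Invert Athy's law: Z = ln(phi₀/phi) / β
Z = ln(0.46/0.09) / 0.25 = ln(5.111) / 0.25 = 1.6314 / 0.25 = 6.526 km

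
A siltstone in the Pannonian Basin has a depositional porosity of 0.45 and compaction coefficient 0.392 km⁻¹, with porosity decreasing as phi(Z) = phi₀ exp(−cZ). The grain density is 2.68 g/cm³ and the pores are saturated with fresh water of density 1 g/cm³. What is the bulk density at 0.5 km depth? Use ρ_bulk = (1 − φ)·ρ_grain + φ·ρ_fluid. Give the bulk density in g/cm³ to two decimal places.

2.06 g/cm³

Porosity at depth: phi = 0.45·exp(−0.392×0.5) = 0.45×0.8220 = 0.3699
Bulk density: ρ_b = (1−phi)ρ_g + phi·ρ_f = 0.6301×2.68 + 0.3699×1
       = 1.689 + 0.370 = 2.059 g/cm³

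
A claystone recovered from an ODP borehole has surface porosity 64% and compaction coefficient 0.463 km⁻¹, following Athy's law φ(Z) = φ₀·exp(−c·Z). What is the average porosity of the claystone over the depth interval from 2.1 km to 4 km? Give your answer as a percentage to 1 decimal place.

16.1%

⟨φ⟩ = (1/(Z₂−Z₁)) ∫ φ₀ e^(−cZ) dZ = φ₀·(e^(−c·Z₁) − e^(−c·Z₂)) / (c·(Z₂−Z₁))
e^(−0.463×2.1) = 0.3782; e^(−0.463×4) = 0.1569
⟨φ⟩ = 0.64 × (0.3782 − 0.1569) / (0.463 × 1.9) = 0.64 × 0.2516 = 0.1610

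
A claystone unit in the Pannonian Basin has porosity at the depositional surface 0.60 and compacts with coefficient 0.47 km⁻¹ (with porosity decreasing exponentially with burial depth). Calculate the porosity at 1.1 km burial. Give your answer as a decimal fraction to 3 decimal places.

φ = φ₀·exp(−k·z) = 0.6 × exp(−0.47 × 1.1) = 0.6 × exp(−0.517)
  = 0.6 × 0.5963 = 0.3578

0.358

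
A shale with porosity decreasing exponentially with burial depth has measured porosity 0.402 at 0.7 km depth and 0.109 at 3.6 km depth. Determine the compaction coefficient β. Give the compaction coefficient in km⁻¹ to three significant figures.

Athy: phi(Z) = phi₀ e^(−βZ) ⇒ phi₁/phi₂ = e^{β(Z₂−Z₁)} ⇒ β = ln(phi₁/phi₂)/(Z₂−Z₁)
β = ln(0.402/0.109) / (3.6 − 0.7) = ln(3.688) / 2.9 = 1.3051 / 2.9 = 0.45 km⁻¹

0.450 km⁻¹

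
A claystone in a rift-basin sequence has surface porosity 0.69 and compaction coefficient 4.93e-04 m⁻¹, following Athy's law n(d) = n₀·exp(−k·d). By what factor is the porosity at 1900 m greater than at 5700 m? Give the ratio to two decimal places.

6.51

Working in km (1 km = 1000 m; k in km⁻¹ = k in m⁻¹ × 1000):
n(d₁)/n(d₂) = e^(−k·d₁)/e^(−k·d₂) = e^{k(d₂−d₁)}
= exp(0.493 × 3.8) = exp(1.873) = 6.5104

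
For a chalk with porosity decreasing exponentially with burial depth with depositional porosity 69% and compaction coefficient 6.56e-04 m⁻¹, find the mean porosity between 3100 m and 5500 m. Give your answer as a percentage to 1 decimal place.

4.5%

Working in km (1 km = 1000 m; β in km⁻¹ = β in m⁻¹ × 1000):
⟨n⟩ = (1/(d₂−d₁)) ∫ n₀ e^(−βd) dd = n₀·(e^(−β·d₁) − e^(−β·d₂)) / (β·(d₂−d₁))
e^(−0.656×3.1) = 0.1309; e^(−0.656×5.5) = 0.0271
⟨n⟩ = 0.69 × (0.1309 − 0.0271) / (0.656 × 2.4) = 0.69 × 0.0659 = 0.0455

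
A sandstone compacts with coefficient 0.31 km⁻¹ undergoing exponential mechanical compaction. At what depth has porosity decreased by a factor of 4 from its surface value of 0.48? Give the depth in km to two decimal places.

φ/φ₀ = 1/4 ⇒ exp(−c·Z) = 1/4 ⇒ Z = ln(4) / c
Z = 1.3863 / 0.31 = 4.472 km

4.47 km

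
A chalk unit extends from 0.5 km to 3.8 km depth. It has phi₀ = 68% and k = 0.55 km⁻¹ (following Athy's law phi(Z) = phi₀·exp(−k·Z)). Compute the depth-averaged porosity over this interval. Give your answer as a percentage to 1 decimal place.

23.8%

⟨phi⟩ = (1/(Z₂−Z₁)) ∫ phi₀ e^(−kZ) dZ = phi₀·(e^(−k·Z₁) − e^(−k·Z₂)) / (k·(Z₂−Z₁))
e^(−0.55×0.5) = 0.7596; e^(−0.55×3.8) = 0.1237
⟨phi⟩ = 0.68 × (0.7596 − 0.1237) / (0.55 × 3.3) = 0.68 × 0.3503 = 0.2382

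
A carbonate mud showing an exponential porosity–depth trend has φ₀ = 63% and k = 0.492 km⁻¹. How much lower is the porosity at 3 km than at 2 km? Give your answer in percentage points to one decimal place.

φ(2) = 0.63·e^(−0.492×2) = 0.2355
φ(3) = 0.63·e^(−0.492×3) = 0.1440
Δφ = 0.2355 − 0.1440 = 0.0915

9.2 percentage points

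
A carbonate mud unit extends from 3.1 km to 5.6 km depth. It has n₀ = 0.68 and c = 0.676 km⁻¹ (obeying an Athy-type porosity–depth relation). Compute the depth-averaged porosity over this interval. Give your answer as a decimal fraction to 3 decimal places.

⟨n⟩ = (1/(d₂−d₁)) ∫ n₀ e^(−cd) dd = n₀·(e^(−c·d₁) − e^(−c·d₂)) / (c·(d₂−d₁))
e^(−0.676×3.1) = 0.1230; e^(−0.676×5.6) = 0.0227
⟨n⟩ = 0.68 × (0.1230 − 0.0227) / (0.676 × 2.5) = 0.68 × 0.0593 = 0.0404

0.040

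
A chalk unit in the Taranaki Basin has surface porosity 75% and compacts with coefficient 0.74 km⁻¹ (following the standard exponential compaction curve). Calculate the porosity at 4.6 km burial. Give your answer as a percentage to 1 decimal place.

2.5%

n = n₀·exp(−c·d) = 0.75 × exp(−0.74 × 4.6) = 0.75 × exp(−3.404)
  = 0.75 × 0.0332 = 0.0249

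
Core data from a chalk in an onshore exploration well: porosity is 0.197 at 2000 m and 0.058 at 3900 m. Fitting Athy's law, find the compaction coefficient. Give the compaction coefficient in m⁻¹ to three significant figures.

Working in km (1 km = 1000 m; c in km⁻¹ = c in m⁻¹ × 1000):
Athy: φ(z) = φ₀ e^(−cz) ⇒ φ₁/φ₂ = e^{c(z₂−z₁)} ⇒ c = ln(φ₁/φ₂)/(z₂−z₁)
c = ln(0.197/0.058) / (3.9 − 2) = ln(3.397) / 1.9 = 1.2228 / 1.9 = 0.6436 km⁻¹

0.000644 m⁻¹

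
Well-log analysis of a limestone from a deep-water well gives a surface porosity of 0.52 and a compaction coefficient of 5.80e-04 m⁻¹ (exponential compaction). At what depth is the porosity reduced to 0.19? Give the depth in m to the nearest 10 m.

Working in km (1 km = 1000 m; β in km⁻¹ = β in m⁻¹ × 1000):
Invert Athy's law: d = ln(n₀/n) / β
d = ln(0.52/0.19) / 0.58 = ln(2.737) / 0.58 = 1.0068 / 0.58 = 1.736 km

1740 m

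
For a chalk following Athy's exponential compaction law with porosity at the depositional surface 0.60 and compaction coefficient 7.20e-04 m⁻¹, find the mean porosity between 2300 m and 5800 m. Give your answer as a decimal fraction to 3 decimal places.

0.042

Working in km (1 km = 1000 m; c in km⁻¹ = c in m⁻¹ × 1000):
⟨phi⟩ = (1/(Z₂−Z₁)) ∫ phi₀ e^(−cZ) dZ = phi₀·(e^(−c·Z₁) − e^(−c·Z₂)) / (c·(Z₂−Z₁))
e^(−0.72×2.3) = 0.1909; e^(−0.72×5.8) = 0.0154
⟨phi⟩ = 0.6 × (0.1909 − 0.0154) / (0.72 × 3.5) = 0.6 × 0.0697 = 0.0418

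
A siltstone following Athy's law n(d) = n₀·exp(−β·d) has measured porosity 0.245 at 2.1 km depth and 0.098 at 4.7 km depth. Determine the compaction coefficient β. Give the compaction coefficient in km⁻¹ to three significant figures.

Athy: n(d) = n₀ e^(−βd) ⇒ n₁/n₂ = e^{β(d₂−d₁)} ⇒ β = ln(n₁/n₂)/(d₂−d₁)
β = ln(0.245/0.098) / (4.7 − 2.1) = ln(2.5) / 2.6 = 0.9163 / 2.6 = 0.3524 km⁻¹

0.352 km⁻¹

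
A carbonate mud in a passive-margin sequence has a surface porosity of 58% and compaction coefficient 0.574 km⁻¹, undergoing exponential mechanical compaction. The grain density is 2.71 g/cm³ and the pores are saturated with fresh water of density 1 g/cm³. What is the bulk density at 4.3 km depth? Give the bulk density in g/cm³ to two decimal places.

Porosity at depth: n = 0.58·exp(−0.574×4.3) = 0.58×0.0847 = 0.0491
Bulk density: ρ_b = (1−n)ρ_g + n·ρ_f = 0.9509×2.71 + 0.0491×1
       = 2.577 + 0.049 = 2.626 g/cm³

2.63 g/cm³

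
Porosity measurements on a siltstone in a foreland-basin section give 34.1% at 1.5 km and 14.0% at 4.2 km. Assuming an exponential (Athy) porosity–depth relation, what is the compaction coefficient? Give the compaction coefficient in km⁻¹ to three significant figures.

Athy: n(Z) = n₀ e^(−kZ) ⇒ n₁/n₂ = e^{k(Z₂−Z₁)} ⇒ k = ln(n₁/n₂)/(Z₂−Z₁)
k = ln(0.341/0.14) / (4.2 − 1.5) = ln(2.436) / 2.7 = 0.8902 / 2.7 = 0.3297 km⁻¹

0.330 km⁻¹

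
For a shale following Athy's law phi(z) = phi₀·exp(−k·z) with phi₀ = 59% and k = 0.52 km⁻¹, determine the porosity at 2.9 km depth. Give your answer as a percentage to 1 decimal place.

13.1%

phi = phi₀·exp(−k·z) = 0.59 × exp(−0.52 × 2.9) = 0.59 × exp(−1.508)
  = 0.59 × 0.2214 = 0.1306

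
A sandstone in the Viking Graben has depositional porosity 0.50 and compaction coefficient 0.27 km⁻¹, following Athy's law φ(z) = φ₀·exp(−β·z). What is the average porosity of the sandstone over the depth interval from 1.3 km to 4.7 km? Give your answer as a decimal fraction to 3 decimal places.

⟨φ⟩ = (1/(z₂−z₁)) ∫ φ₀ e^(−βz) dz = φ₀·(e^(−β·z₁) − e^(−β·z₂)) / (β·(z₂−z₁))
e^(−0.27×1.3) = 0.7040; e^(−0.27×4.7) = 0.2811
⟨φ⟩ = 0.5 × (0.7040 − 0.2811) / (0.27 × 3.4) = 0.5 × 0.4606 = 0.2303

0.230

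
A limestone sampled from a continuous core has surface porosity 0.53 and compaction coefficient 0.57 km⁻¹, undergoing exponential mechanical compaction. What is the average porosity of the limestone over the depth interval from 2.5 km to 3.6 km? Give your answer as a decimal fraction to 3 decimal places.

⟨φ⟩ = (1/(Z₂−Z₁)) ∫ φ₀ e^(−cZ) dZ = φ₀·(e^(−c·Z₁) − e^(−c·Z₂)) / (c·(Z₂−Z₁))
e^(−0.57×2.5) = 0.2405; e^(−0.57×3.6) = 0.1285
⟨φ⟩ = 0.53 × (0.2405 − 0.1285) / (0.57 × 1.1) = 0.53 × 0.1787 = 0.0947

0.095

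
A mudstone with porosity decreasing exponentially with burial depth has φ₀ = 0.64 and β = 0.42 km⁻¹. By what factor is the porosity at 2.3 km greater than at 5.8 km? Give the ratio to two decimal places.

4.35

φ(Z₁)/φ(Z₂) = e^(−β·Z₁)/e^(−β·Z₂) = e^{β(Z₂−Z₁)}
= exp(0.42 × 3.5) = exp(1.47) = 4.3492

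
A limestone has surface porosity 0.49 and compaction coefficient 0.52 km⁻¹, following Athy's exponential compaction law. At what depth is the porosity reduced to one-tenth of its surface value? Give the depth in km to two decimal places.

φ/φ₀ = 1/10 ⇒ exp(−k·Z) = 1/10 ⇒ Z = ln(10) / k
Z = 2.3026 / 0.52 = 4.428 km

4.43 km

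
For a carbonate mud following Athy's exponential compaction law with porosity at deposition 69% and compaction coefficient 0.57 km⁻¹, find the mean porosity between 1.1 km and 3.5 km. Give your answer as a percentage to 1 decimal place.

20.1%

⟨φ⟩ = (1/(z₂−z₁)) ∫ φ₀ e^(−kz) dz = φ₀·(e^(−k·z₁) − e^(−k·z₂)) / (k·(z₂−z₁))
e^(−0.57×1.1) = 0.5342; e^(−0.57×3.5) = 0.1360
⟨φ⟩ = 0.69 × (0.5342 − 0.1360) / (0.57 × 2.4) = 0.69 × 0.2911 = 0.2008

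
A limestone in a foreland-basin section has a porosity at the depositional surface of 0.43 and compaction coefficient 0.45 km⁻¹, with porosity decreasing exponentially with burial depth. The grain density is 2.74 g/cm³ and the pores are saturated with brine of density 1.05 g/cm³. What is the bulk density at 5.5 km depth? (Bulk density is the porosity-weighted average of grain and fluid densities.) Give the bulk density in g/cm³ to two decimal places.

2.68 g/cm³

Porosity at depth: n = 0.43·exp(−0.45×5.5) = 0.43×0.0842 = 0.0362
Bulk density: ρ_b = (1−n)ρ_g + n·ρ_f = 0.9638×2.74 + 0.0362×1.05
       = 2.641 + 0.038 = 2.679 g/cm³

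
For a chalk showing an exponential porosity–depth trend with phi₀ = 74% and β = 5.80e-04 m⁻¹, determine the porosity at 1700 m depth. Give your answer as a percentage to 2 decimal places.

Working in km (1 km = 1000 m; β in km⁻¹ = β in m⁻¹ × 1000):
phi = phi₀·exp(−β·Z) = 0.74 × exp(−0.58 × 1.7) = 0.74 × exp(−0.986)
  = 0.74 × 0.3731 = 0.2761

27.61%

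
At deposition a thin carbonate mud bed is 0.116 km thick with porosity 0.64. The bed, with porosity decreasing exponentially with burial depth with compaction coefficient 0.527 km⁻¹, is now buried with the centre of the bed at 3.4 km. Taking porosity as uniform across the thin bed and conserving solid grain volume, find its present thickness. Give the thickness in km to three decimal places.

0.047 km

Porosity at 3.4 km: phi = 0.64·exp(−0.527×3.4) = 0.1067
Solid-volume conservation: h(1−phi) = h₀(1−phi₀) ⇒ h = h₀·(1−phi₀)/(1−phi)
h = 0.116 × (1 − 0.64)/(1 − 0.1067) = 0.116 × 0.4030 = 0.0467 km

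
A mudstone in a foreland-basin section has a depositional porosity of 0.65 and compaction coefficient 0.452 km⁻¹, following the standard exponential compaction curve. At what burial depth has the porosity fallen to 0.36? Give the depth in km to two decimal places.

1.31 km

Invert Athy's law: z = ln(phi₀/phi) / c
z = ln(0.65/0.36) / 0.452 = ln(1.806) / 0.452 = 0.5909 / 0.452 = 1.307 km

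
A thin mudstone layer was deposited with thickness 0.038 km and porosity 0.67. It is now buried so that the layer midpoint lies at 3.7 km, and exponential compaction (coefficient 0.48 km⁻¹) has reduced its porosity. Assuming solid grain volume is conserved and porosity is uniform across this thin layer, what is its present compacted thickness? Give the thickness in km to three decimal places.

Porosity at 3.7 km: n = 0.67·exp(−0.48×3.7) = 0.1134
Solid-volume conservation: h(1−n) = h₀(1−n₀) ⇒ h = h₀·(1−n₀)/(1−n)
h = 0.038 × (1 − 0.67)/(1 − 0.1134) = 0.038 × 0.3722 = 0.0141 km

0.014 km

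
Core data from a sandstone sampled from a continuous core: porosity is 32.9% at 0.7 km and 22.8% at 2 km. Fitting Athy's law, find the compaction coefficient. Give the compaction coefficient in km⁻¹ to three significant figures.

0.282 km⁻¹

Athy: n(z) = n₀ e^(−kz) ⇒ n₁/n₂ = e^{k(z₂−z₁)} ⇒ k = ln(n₁/n₂)/(z₂−z₁)
k = ln(0.329/0.228) / (2 − 0.7) = ln(1.443) / 1.3 = 0.3667 / 1.3 = 0.2821 km⁻¹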